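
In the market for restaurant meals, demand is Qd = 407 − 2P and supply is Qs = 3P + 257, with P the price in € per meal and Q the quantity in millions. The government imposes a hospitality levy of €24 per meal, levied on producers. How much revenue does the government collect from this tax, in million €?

Without the tax, 407 − 2P = 3P + 257 gives 5P = 150, so P* = €30 and Q* = 347.
With the tax collected from producers, supply shifts: Qs = 3(P − 24) + 257.
New equilibrium: buyers pay €44.4, producers receive €20.4, Q = 318.2. (Wedge: Pb − Ps = 24.)
Revenue = t · Q = 24 · 318.2 = €7636.8.

Tax revenue = €7636.8 million.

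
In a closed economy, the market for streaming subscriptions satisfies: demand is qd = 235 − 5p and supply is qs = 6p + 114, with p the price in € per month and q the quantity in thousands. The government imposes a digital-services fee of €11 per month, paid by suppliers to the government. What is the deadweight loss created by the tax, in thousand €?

Deadweight loss = €165 thousand.

Before the tax: set 235 − 5p = 6p + 114 → p* = €11, q* = 180.
With the tax collected from suppliers, supply shifts: qs = 6(p − 11) + 114.
Solving gives q = 150 with buyers paying €17 and suppliers receiving €6 (the €11 wedge).
Quantity falls by |ΔQ| = |180 − 150| = 30.
DWL = ½ · t · |ΔQ| = ½ · 11 · 30 = €165.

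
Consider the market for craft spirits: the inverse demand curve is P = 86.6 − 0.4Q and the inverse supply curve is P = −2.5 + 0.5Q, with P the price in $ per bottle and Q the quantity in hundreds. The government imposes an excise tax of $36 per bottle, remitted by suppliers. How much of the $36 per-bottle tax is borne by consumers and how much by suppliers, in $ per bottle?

Consumers bear $16 per bottle; suppliers bear $20 per bottle.

Inverting to Q(P) form: Qd = 216.5 − 2.5P; Qs = 2P + 5.
Without the tax, 216.5 − 2.5P = 2P + 5 gives 4.5P = 211.5, so P* = $47 and Q* = 99.
With the tax collected from suppliers, supply shifts: Qs = 2(P − 36) + 5.
Solving gives Q = 59 with consumers paying $63 and suppliers receiving $27 (the $36 wedge).
Burden on consumers: $16; on suppliers: $20. (They sum to $36.)
The less price-elastic side of the market bears the larger share of a per-unit tax.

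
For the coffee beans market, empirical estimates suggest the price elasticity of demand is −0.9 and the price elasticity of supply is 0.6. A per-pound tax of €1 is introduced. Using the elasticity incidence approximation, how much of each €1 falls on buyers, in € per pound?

Incidence ratio: buyers' share ≈ εs / (εs + |εd|) = 0.6 / (0.6 + 0.9) = 0.4.
So buyers bear ≈ 0.4 × €1 = €0.4; suppliers bear €0.6.

Buyers bear ≈ €0.4 per pound.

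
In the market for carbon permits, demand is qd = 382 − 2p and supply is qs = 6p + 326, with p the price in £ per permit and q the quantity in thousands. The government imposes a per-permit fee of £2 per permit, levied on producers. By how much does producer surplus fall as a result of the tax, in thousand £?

Without the tax, 382 − 2p = 6p + 326 gives 8p = 56, so p* = £7 and q* = 368.
With the tax collected from producers, supply shifts: qs = 6(p − 2) + 326.
Solving gives q = 365 with consumers paying £8.5 and producers receiving £6.5 (the £2 wedge).
ΔPS is the trapezoid between Q = 365 and Q = 368 of height £0.5: ½ · (368 + 365) · 0.5 = £183.25.

Producer surplus falls by £183.25 thousand.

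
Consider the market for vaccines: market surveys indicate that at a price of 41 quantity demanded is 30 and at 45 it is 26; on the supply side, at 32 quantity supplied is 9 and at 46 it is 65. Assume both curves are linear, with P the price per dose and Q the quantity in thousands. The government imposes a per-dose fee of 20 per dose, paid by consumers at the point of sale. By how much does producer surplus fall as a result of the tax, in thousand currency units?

Producer surplus falls by 100 thousand.

Demand slope: (26 − 30)/(45 − 41) = -1, so Qd = 71 − P.
Supply slope: (65 − 9)/(46 − 32) = 4, so Qs = 4P − 119.
Before the tax: set 71 − P = 4P − 119 → P* = 38, Q* = 33.
With the tax collected from consumers, demand (in seller-price terms) shifts: Qd = 71 − (P + 20).
Solving gives Q = 17 with consumers paying 54 and sellers receiving 34 (the 20 wedge).
ΔPS is the trapezoid between Q = 17 and Q = 33 of height 4: ½ · (33 + 17) · 4 = 100.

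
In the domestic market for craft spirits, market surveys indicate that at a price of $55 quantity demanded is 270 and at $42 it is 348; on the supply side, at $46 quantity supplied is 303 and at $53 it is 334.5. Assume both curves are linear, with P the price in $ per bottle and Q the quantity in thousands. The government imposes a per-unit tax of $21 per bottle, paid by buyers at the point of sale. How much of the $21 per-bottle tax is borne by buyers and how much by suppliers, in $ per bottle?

Buyers bear $9 per bottle; suppliers bear $12 per bottle.

Demand slope: (348 − 270)/(42 − 55) = -6, so Qd = 600 − 6P.
Supply slope: (334.5 − 303)/(53 − 46) = 4.5, so Qs = 4.5P + 96.
Before the tax: set 600 − 6P = 4.5P + 96 → P* = $48, Q* = 312.
With the tax collected from buyers, demand (in seller-price terms) shifts: Qd = 600 − 6(P + 21).
Solving gives Q = 258 with buyers paying $57 and suppliers receiving $36 (the $21 wedge).
Burden on buyers: $9; on suppliers: $12. (They sum to $21.)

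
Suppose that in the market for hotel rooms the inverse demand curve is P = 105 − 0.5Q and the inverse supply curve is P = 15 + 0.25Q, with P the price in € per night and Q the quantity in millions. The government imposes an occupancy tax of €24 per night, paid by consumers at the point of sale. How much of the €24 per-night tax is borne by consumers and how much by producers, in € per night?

Rewrite in direct form: Qd = 210 − 2P and Qs = 4P − 60.
Before the tax: set 210 − 2P = 4P − 60 → P* = €45, Q* = 120.
With the tax collected from consumers, demand (in seller-price terms) shifts: Qd = 210 − 2(P + 24).
Solving gives Q = 88 with consumers paying €61 and producers receiving €37 (the €24 wedge).
Burden on consumers: €16; on producers: €8. (They sum to €24.)
The less price-elastic side of the market bears the larger share of a per-unit tax.

Consumers bear €16 per night; producers bear €8 per night.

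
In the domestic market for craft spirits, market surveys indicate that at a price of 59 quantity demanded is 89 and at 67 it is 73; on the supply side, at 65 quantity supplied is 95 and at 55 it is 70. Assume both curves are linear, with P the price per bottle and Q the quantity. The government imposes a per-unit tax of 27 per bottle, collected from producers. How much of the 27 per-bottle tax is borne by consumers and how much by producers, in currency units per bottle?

Consumers bear 15 per bottle; producers bear 12 per bottle.

Demand slope: (73 − 89)/(67 − 59) = -2, so Qd = 207 − 2P.
Supply slope: (70 − 95)/(55 − 65) = 2.5, so Qs = 2.5P − 67.5.
Without the tax, 207 − 2P = 2.5P − 67.5 gives 4.5P = 274.5, so P* = 61 and Q* = 85.
With the tax collected from producers, supply shifts: Qs = 2.5(P − 27) − 67.5.
New equilibrium: consumers pay 76, producers receive 49, Q = 55. (Wedge: Pb − Ps = 27.)
Burden on consumers: 15; on producers: 12. (They sum to 27.)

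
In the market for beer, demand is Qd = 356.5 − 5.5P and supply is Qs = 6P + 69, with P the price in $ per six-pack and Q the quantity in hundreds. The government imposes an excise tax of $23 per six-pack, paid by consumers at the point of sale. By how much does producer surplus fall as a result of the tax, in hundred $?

Before the tax: set 356.5 − 5.5P = 6P + 69 → P* = $25, Q* = 219.
With the tax collected from consumers, demand (in seller-price terms) shifts: Qd = 356.5 − 5.5(P + 23).
New equilibrium: consumers pay $37, suppliers receive $14, Q = 153. (Wedge: Pb − Ps = 23.)
ΔPS is the trapezoid between Q = 153 and Q = 219 of height $11: ½ · (219 + 153) · 11 = $2046.

Producer surplus falls by $2046 hundred.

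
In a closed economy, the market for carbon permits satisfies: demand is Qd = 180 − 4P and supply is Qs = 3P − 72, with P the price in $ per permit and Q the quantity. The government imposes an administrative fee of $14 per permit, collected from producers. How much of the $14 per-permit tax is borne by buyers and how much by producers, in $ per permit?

Before the tax: set 180 − 4P = 3P − 72 → P* = $36, Q* = 36.
With the tax collected from producers, supply shifts: Qs = 3(P − 14) − 72.
New equilibrium: buyers pay $42, producers receive $28, Q = 12. (Wedge: Pb − Ps = 14.)
Burden on buyers: $6; on producers: $8. (They sum to $14.)
The less price-elastic side of the market bears the larger share of a per-unit tax.

Buyers bear $6 per permit; producers bear $8 per permit.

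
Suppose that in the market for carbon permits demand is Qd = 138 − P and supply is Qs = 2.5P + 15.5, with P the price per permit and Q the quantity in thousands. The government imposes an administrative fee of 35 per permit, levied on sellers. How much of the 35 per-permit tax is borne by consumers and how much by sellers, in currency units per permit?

Consumers bear 25 per permit; sellers bear 10 per permit.

Without the tax, 138 − P = 2.5P + 15.5 gives 3.5P = 122.5, so P* = 35 and Q* = 103.
With the tax collected from sellers, supply shifts: Qs = 2.5(P − 35) + 15.5.
New equilibrium: consumers pay 60, sellers receive 25, Q = 78. (Wedge: Pb − Ps = 35.)
Burden on consumers: 25; on sellers: 10. (They sum to 35.)
The less price-elastic side of the market bears the larger share of a per-unit tax.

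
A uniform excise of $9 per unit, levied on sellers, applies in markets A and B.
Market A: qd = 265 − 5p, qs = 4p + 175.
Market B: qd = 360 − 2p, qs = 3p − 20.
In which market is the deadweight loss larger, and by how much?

Market A, by $41.4.

Market A: pre-tax p* = $10, q* = 215; post-tax q = 195; deadweight loss = $90.
Market B: pre-tax p* = $76, q* = 208; post-tax q = 197.2; deadweight loss = $48.6.
Difference: $90 vs $48.6 → market A is larger by $41.4.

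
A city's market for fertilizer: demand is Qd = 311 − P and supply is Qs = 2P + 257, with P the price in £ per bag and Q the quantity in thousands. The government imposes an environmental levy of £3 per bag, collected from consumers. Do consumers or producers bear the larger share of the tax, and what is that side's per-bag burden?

Without the tax, 311 − P = 2P + 257 gives 3P = 54, so P* = £18 and Q* = 293.
With the tax collected from consumers, demand (in seller-price terms) shifts: Qd = 311 − (P + 3).
Solving gives Q = 291 with consumers paying £20 and producers receiving £17 (the £3 wedge).
Per-bag burden: consumers £2, producers £1.
Consumers take the larger share because demand is less price-elastic here (demand slope 1 vs supply slope 2).

Consumers bear the larger share: £2 per bag.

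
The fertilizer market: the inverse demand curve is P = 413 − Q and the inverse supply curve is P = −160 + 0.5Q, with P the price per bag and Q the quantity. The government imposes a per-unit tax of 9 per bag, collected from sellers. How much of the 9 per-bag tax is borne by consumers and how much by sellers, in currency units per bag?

Consumers bear 6 per bag; sellers bear 3 per bag.

Inverting to Q(P) form: Qd = 413 − P; Qs = 2P + 320.
Without the tax, 413 − P = 2P + 320 gives 3P = 93, so P* = 31 and Q* = 382.
With the tax collected from sellers, supply shifts: Qs = 2(P − 9) + 320.
New equilibrium: consumers pay 37, sellers receive 28, Q = 376. (Wedge: Pb − Ps = 9.)
Burden on consumers: 6; on sellers: 3. (They sum to 9.)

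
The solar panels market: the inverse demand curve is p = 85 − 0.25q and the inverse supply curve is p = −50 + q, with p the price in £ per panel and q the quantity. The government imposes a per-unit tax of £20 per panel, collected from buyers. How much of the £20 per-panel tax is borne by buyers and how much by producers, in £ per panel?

Inverting to q(p) form: qd = 340 − 4p; qs = p + 50.
Before the tax: set 340 − 4p = p + 50 → p* = £58, q* = 108.
With the tax collected from buyers, demand (in seller-price terms) shifts: qd = 340 − 4(p + 20).
New equilibrium: buyers pay £62, producers receive £42, q = 92. (Wedge: pb − ps = 20.)
Burden on buyers: £4; on producers: £16. (They sum to £20.)

Buyers bear £4 per panel; producers bear £16 per panel.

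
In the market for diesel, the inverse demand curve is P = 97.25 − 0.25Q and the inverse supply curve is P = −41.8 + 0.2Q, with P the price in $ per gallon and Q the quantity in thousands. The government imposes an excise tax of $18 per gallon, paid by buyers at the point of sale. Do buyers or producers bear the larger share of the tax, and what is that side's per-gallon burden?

Buyers bear the larger share: $10 per gallon.

Inverting to Q(P) form: Qd = 389 − 4P; Qs = 5P + 209.
Before the tax: set 389 − 4P = 5P + 209 → P* = $20, Q* = 309.
With the tax collected from buyers, demand (in seller-price terms) shifts: Qd = 389 − 4(P + 18).
New equilibrium: buyers pay $30, producers receive $12, Q = 269. (Wedge: Pb − Ps = 18.)
Per-gallon burden: buyers $10, producers $8.
Buyers take the larger share because demand is less price-elastic here (demand slope 4 vs supply slope 5).
The less price-elastic side of the market bears the larger share of a per-unit tax.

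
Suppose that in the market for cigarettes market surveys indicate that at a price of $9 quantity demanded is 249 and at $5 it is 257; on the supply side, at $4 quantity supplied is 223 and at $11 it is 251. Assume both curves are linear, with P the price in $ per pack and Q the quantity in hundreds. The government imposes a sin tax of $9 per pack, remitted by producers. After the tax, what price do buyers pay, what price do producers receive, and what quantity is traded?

Demand slope: (257 − 249)/(5 − 9) = -2, so Qd = 267 − 2P.
Supply slope: (251 − 223)/(11 − 4) = 4, so Qs = 4P + 207.
Without the tax, 267 − 2P = 4P + 207 gives 6P = 60, so P* = $10 and Q* = 247.
With the tax collected from producers, supply shifts: Qs = 4(P − 9) + 207.
Solving gives Q = 235 with buyers paying $16 and producers receiving $7 (the $9 wedge).

Buyers pay $16; producers receive $7; quantity = 235.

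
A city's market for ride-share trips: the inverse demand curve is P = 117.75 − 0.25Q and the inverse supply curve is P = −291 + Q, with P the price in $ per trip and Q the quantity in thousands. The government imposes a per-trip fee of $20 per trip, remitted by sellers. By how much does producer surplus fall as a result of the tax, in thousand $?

Producer surplus falls by $5104 thousand.

Inverting to Q(P) form: Qd = 471 − 4P; Qs = P + 291.
Without the tax, 471 − 4P = P + 291 gives 5P = 180, so P* = $36 and Q* = 327.
With the tax collected from sellers, supply shifts: Qs = (P − 20) + 291.
New equilibrium: consumers pay $40, sellers receive $20, Q = 311. (Wedge: Pb − Ps = 20.)
ΔPS is the trapezoid between Q = 311 and Q = 327 of height $16: ½ · (327 + 311) · 16 = $5104.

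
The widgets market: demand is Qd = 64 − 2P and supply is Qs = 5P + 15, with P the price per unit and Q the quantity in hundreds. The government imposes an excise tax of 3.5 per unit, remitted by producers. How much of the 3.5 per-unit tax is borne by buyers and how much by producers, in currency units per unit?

Buyers bear 2.5 per unit; producers bear 1 per unit.

Before the tax: set 64 − 2P = 5P + 15 → P* = 7, Q* = 50.
With the tax collected from producers, supply shifts: Qs = 5(P − 3.5) + 15.
Solving gives Q = 45 with buyers paying 9.5 and producers receiving 6 (the 3.5 wedge).
Burden on buyers: 2.5; on producers: 1. (They sum to 3.5.)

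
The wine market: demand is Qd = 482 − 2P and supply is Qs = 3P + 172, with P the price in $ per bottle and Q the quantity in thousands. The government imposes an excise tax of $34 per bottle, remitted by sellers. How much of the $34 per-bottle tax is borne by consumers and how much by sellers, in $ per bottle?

Without the tax, 482 − 2P = 3P + 172 gives 5P = 310, so P* = $62 and Q* = 358.
With the tax collected from sellers, supply shifts: Qs = 3(P − 34) + 172.
Solving gives Q = 317.2 with consumers paying $82.4 and sellers receiving $48.4 (the $34 wedge).
Burden on consumers: $20.4; on sellers: $13.6. (They sum to $34.)

Consumers bear $20.4 per bottle; sellers bear $13.6 per bottle.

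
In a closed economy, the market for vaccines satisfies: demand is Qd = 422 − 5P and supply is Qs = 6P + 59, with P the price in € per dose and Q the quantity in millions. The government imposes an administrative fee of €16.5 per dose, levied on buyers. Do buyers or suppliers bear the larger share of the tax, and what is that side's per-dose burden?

Without the tax, 422 − 5P = 6P + 59 gives 11P = 363, so P* = €33 and Q* = 257.
With the tax collected from buyers, demand (in seller-price terms) shifts: Qd = 422 − 5(P + 16.5).
New equilibrium: buyers pay €42, suppliers receive €25.5, Q = 212. (Wedge: Pb − Ps = 16.5.)
Per-dose burden: buyers €9, suppliers €7.5.
Buyers take the larger share because demand is less price-elastic here (demand slope 5 vs supply slope 6).

Buyers bear the larger share: €9 per dose.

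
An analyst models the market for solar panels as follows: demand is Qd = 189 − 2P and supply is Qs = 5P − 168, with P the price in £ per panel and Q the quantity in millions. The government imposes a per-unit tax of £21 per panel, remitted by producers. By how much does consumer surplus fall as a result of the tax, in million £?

Consumer surplus falls by £1080 million.

Before the tax: set 189 − 2P = 5P − 168 → P* = £51, Q* = 87.
With the tax collected from producers, supply shifts: Qs = 5(P − 21) − 168.
New equilibrium: consumers pay £66, producers receive £45, Q = 57. (Wedge: Pb − Ps = 21.)
ΔCS is the trapezoid between Q = 57 and Q = 87 of height £15: ½ · (87 + 57) · 15 = £1080.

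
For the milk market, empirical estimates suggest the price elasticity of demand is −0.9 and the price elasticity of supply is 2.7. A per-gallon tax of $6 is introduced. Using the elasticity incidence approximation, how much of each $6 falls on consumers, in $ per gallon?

Consumers bear ≈ $4.5 per gallon.

Incidence ratio: consumers' share ≈ εs / (εs + |εd|) = 2.7 / (2.7 + 0.9) = 0.75.
So consumers bear ≈ 0.75 × $6 = $4.5; producers bear $1.5.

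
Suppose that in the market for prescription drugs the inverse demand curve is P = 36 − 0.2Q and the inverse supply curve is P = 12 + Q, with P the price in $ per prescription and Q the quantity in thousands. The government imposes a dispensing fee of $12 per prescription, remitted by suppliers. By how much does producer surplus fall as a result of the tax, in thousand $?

Producer surplus falls by $150 thousand.

Rewrite in direct form: Qd = 180 − 5P and Qs = P − 12.
Before the tax: set 180 − 5P = P − 12 → P* = $32, Q* = 20.
With the tax collected from suppliers, supply shifts: Qs = (P − 12) − 12.
Solving gives Q = 10 with consumers paying $34 and suppliers receiving $22 (the $12 wedge).
ΔPS is the trapezoid between Q = 10 and Q = 20 of height $10: ½ · (20 + 10) · 10 = $150.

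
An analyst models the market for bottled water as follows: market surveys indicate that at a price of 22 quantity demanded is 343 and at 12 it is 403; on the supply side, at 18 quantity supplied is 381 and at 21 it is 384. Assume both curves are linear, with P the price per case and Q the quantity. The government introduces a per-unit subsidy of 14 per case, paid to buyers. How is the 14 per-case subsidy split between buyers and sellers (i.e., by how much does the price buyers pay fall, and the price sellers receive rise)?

Demand slope: (403 − 343)/(12 − 22) = -6, so Qd = 475 − 6P.
Supply slope: (384 − 381)/(21 − 18) = 1, so Qs = P + 363.
Without the subsidy, 475 − 6P = P + 363 gives 7P = 112, so P* = 16 and Q* = 379.
With a per-unit subsidy paid to buyers, each effectively pays P − 14, so demand becomes Qd = 475 − 6(P − 14).
Solving gives Q = 391 with buyers paying 14 and sellers receiving 28 (the 14 wedge).
Gain to buyers: 2; to sellers: 12. (They sum to 14.)

Buyers gain 2 per case; sellers gain 12 per case.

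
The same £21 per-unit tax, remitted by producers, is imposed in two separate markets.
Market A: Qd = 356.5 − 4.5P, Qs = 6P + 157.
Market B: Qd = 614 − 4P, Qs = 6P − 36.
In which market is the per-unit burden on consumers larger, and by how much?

Market A: pre-tax P* = £19, Q* = 271; post-tax Q = 217; per-unit burden on consumers = £12.
Market B: pre-tax P* = £65, Q* = 354; post-tax Q = 303.6; per-unit burden on consumers = £12.6.
Difference: £12 vs £12.6 → market B is larger by £0.6.

Market B, by £0.6.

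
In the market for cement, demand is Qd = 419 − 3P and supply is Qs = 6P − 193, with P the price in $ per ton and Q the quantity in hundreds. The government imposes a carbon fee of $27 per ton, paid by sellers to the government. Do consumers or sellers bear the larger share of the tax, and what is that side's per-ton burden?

Consumers bear the larger share: $18 per ton.

Without the tax, 419 − 3P = 6P − 193 gives 9P = 612, so P* = $68 and Q* = 215.
With the tax collected from sellers, supply shifts: Qs = 6(P − 27) − 193.
New equilibrium: consumers pay $86, sellers receive $59, Q = 161. (Wedge: Pb − Ps = 27.)
Per-ton burden: consumers $18, sellers $9.
Consumers take the larger share because demand is less price-elastic here (demand slope 3 vs supply slope 6).
The less price-elastic side of the market bears the larger share of a per-unit tax.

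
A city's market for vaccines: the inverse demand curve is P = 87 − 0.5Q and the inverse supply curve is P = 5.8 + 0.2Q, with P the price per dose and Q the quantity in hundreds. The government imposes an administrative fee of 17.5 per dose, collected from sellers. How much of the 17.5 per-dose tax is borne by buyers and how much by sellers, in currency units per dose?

Inverting to Q(P) form: Qd = 174 − 2P; Qs = 5P − 29.
Before the tax: set 174 − 2P = 5P − 29 → P* = 29, Q* = 116.
With the tax collected from sellers, supply shifts: Qs = 5(P − 17.5) − 29.
New equilibrium: buyers pay 41.5, sellers receive 24, Q = 91. (Wedge: Pb − Ps = 17.5.)
Burden on buyers: 12.5; on sellers: 5. (They sum to 17.5.)
The less price-elastic side of the market bears the larger share of a per-unit tax.

Buyers bear 12.5 per dose; sellers bear 5 per dose.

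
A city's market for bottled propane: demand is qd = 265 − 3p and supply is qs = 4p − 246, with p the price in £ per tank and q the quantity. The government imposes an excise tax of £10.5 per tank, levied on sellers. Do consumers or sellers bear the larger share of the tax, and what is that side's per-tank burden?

Before the tax: set 265 − 3p = 4p − 246 → p* = £73, q* = 46.
With the tax collected from sellers, supply shifts: qs = 4(p − 10.5) − 246.
Solving gives q = 28 with consumers paying £79 and sellers receiving £68.5 (the £10.5 wedge).
Per-tank burden: consumers £6, sellers £4.5.
Consumers take the larger share because demand is less price-elastic here (demand slope 3 vs supply slope 4).

Consumers bear the larger share: £6 per tank.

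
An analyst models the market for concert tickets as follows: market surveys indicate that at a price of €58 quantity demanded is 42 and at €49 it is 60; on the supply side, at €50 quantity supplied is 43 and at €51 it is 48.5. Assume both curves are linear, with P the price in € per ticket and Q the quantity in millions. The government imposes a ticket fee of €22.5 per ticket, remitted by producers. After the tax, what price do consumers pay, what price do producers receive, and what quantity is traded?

Consumers pay €68.5; producers receive €46; quantity = 21.

Demand slope: (60 − 42)/(49 − 58) = -2, so Qd = 158 − 2P.
Supply slope: (48.5 − 43)/(51 − 50) = 5.5, so Qs = 5.5P − 232.
Without the tax, 158 − 2P = 5.5P − 232 gives 7.5P = 390, so P* = €52 and Q* = 54.
With the tax collected from producers, supply shifts: Qs = 5.5(P − 22.5) − 232.
Solving gives Q = 21 with consumers paying €68.5 and producers receiving €46 (the €22.5 wedge).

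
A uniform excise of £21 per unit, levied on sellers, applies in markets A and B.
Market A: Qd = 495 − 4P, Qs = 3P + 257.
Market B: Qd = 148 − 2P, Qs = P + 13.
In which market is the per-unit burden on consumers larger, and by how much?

Market A, by £2.

Market A: pre-tax P* = £34, Q* = 359; post-tax Q = 323; per-unit burden on consumers = £9.
Market B: pre-tax P* = £45, Q* = 58; post-tax Q = 44; per-unit burden on consumers = £7.
Difference: £9 vs £7 → market A is larger by £2.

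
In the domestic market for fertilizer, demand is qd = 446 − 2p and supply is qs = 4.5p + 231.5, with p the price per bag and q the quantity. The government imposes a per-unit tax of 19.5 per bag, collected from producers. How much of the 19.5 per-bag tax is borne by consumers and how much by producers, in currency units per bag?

Consumers bear 13.5 per bag; producers bear 6 per bag.

Without the tax, 446 − 2p = 4.5p + 231.5 gives 6.5p = 214.5, so p* = 33 and q* = 380.
With the tax collected from producers, supply shifts: qs = 4.5(p − 19.5) + 231.5.
Solving gives q = 353 with consumers paying 46.5 and producers receiving 27 (the 19.5 wedge).
Burden on consumers: 13.5; on producers: 6. (They sum to 19.5.)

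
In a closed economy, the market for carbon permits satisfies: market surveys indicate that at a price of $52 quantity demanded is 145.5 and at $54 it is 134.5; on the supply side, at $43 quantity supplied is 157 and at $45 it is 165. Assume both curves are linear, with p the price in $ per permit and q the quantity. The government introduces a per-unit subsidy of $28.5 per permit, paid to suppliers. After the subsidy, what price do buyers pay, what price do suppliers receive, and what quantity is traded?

Demand slope: (134.5 − 145.5)/(54 − 52) = -5.5, so qd = 431.5 − 5.5p.
Supply slope: (165 − 157)/(45 − 43) = 4, so qs = 4p − 15.
Without the subsidy, 431.5 − 5.5p = 4p − 15 gives 9.5p = 446.5, so p* = $47 and q* = 173.
With a per-unit subsidy paid to suppliers, each receives p + 28.5 per unit sold, so supply becomes qs = 4(p + 28.5) − 15.
New equilibrium: buyers pay $35, suppliers receive $63.5, q = 239. (Wedge: pb − ps = −28.5.)

Buyers pay $35; suppliers receive $63.5; quantity = 239.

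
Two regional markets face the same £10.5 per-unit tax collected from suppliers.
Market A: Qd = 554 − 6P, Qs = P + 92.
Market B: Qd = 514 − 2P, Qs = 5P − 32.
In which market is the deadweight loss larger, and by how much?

Market B, by £31.5.

Market A: pre-tax P* = £66, Q* = 158; post-tax Q = 149; deadweight loss = £47.25.
Market B: pre-tax P* = £78, Q* = 358; post-tax Q = 343; deadweight loss = £78.75.
Difference: £47.25 vs £78.75 → market B is larger by £31.5.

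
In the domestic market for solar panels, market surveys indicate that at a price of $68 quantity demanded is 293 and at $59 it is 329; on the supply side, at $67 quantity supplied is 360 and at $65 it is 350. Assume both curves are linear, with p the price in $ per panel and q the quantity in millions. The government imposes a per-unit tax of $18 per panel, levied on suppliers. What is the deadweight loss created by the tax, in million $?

Deadweight loss = $360 million.

Demand slope: (329 − 293)/(59 − 68) = -4, so qd = 565 − 4p.
Supply slope: (350 − 360)/(65 − 67) = 5, so qs = 5p + 25.
Without the tax, 565 − 4p = 5p + 25 gives 9p = 540, so p* = $60 and q* = 325.
With the tax collected from suppliers, supply shifts: qs = 5(p − 18) + 25.
Solving gives q = 285 with buyers paying $70 and suppliers receiving $52 (the $18 wedge).
Quantity falls by |ΔQ| = |325 − 285| = 40.
DWL = ½ · t · |ΔQ| = ½ · 18 · 40 = $360.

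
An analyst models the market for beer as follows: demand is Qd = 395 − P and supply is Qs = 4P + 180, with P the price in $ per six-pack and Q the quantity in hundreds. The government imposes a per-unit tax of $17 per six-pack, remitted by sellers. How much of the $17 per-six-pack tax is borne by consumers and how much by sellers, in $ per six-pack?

Consumers bear $13.6 per six-pack; sellers bear $3.4 per six-pack.

Without the tax, 395 − P = 4P + 180 gives 5P = 215, so P* = $43 and Q* = 352.
With the tax collected from sellers, supply shifts: Qs = 4(P − 17) + 180.
Solving gives Q = 338.4 with consumers paying $56.6 and sellers receiving $39.6 (the $17 wedge).
Burden on consumers: $13.6; on sellers: $3.4. (They sum to $17.)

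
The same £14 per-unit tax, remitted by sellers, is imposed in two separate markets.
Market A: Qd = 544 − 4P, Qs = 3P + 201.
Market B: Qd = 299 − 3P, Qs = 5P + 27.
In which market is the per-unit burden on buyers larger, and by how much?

Market B, by £2.75.

Market A: pre-tax P* = £49, Q* = 348; post-tax Q = 324; per-unit burden on buyers = £6.
Market B: pre-tax P* = £34, Q* = 197; post-tax Q = 170.75; per-unit burden on buyers = £8.75.
Difference: £6 vs £8.75 → market B is larger by £2.75.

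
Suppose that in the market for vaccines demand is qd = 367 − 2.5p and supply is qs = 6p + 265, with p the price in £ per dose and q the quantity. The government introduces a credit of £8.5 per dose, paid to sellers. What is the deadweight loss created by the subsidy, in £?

Without the subsidy, 367 − 2.5p = 6p + 265 gives 8.5p = 102, so p* = £12 and q* = 337.
With a per-unit subsidy paid to sellers, each receives p + 8.5 per unit sold, so supply becomes qs = 6(p + 8.5) + 265.
Solving gives q = 352 with buyers paying £6 and sellers receiving £14.5 (the £8.5 wedge).
Quantity rises by |ΔQ| = |337 − 352| = 15.
DWL = ½ · t · |ΔQ| = ½ · 8.5 · 15 = £63.75.

Deadweight loss = £63.75.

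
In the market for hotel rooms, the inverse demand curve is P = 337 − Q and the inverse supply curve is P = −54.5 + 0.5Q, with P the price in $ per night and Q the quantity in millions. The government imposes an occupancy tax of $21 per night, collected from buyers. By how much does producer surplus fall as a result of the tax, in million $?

Inverting to Q(P) form: Qd = 337 − P; Qs = 2P + 109.
Before the tax: set 337 − P = 2P + 109 → P* = $76, Q* = 261.
With the tax collected from buyers, demand (in seller-price terms) shifts: Qd = 337 − (P + 21).
Solving gives Q = 247 with buyers paying $90 and suppliers receiving $69 (the $21 wedge).
ΔPS is the trapezoid between Q = 247 and Q = 261 of height $7: ½ · (261 + 247) · 7 = $1778.

Producer surplus falls by $1778 million.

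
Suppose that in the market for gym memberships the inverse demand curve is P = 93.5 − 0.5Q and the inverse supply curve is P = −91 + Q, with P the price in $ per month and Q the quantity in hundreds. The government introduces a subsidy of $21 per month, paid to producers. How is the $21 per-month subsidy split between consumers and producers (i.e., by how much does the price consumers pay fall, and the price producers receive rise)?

Consumers gain $7 per month; producers gain $14 per month.

Rewrite in direct form: Qd = 187 − 2P and Qs = P + 91.
Before the subsidy: set 187 − 2P = P + 91 → P* = $32, Q* = 123.
With a per-unit subsidy paid to producers, each receives P + 21 per unit sold, so supply becomes Qs = (P + 21) + 91.
Solving gives Q = 137 with consumers paying $25 and producers receiving $46 (the $21 wedge).
Gain to consumers: $7; to producers: $14. (They sum to $21.)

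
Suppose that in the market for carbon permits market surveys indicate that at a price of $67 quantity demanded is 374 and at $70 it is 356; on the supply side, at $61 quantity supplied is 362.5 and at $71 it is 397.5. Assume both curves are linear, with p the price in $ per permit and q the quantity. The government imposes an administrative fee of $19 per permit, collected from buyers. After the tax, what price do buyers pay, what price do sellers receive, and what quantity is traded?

Demand slope: (356 − 374)/(70 − 67) = -6, so qd = 776 − 6p.
Supply slope: (397.5 − 362.5)/(71 − 61) = 3.5, so qs = 3.5p + 149.
Without the tax, 776 − 6p = 3.5p + 149 gives 9.5p = 627, so p* = $66 and q* = 380.
With the tax collected from buyers, demand (in seller-price terms) shifts: qd = 776 − 6(p + 19).
New equilibrium: buyers pay $73, sellers receive $54, q = 338. (Wedge: pb − ps = 19.)
The less price-elastic side of the market bears the larger share of a per-unit tax.

Buyers pay $73; sellers receive $54; quantity = 338.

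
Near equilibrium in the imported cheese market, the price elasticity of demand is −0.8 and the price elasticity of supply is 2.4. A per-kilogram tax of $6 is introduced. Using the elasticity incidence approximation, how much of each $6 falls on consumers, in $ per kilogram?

Consumers bear ≈ $4.5 per kilogram.

Incidence ratio: consumers' share ≈ εs / (εs + |εd|) = 2.4 / (2.4 + 0.8) = 0.75.
So consumers bear ≈ 0.75 × $6 = $4.5; sellers bear $1.5.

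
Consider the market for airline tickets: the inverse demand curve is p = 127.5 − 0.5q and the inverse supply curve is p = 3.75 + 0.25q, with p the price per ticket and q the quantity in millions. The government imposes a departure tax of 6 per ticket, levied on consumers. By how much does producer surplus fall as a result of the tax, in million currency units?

Producer surplus falls by 322 million.

Rewrite in direct form: qd = 255 − 2p and qs = 4p − 15.
Without the tax, 255 − 2p = 4p − 15 gives 6p = 270, so p* = 45 and q* = 165.
With the tax collected from consumers, demand (in seller-price terms) shifts: qd = 255 − 2(p + 6).
New equilibrium: consumers pay 49, suppliers receive 43, q = 157. (Wedge: pb − ps = 6.)
ΔPS is the trapezoid between Q = 157 and Q = 165 of height 2: ½ · (165 + 157) · 2 = 322.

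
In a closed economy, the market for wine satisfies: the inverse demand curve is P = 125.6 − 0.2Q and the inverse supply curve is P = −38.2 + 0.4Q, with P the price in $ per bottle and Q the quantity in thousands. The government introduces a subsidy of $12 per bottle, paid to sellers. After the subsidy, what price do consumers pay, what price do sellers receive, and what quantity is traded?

Rewrite in direct form: Qd = 628 − 5P and Qs = 2.5P + 95.5.
Before the subsidy: set 628 − 5P = 2.5P + 95.5 → P* = $71, Q* = 273.
With a per-unit subsidy paid to sellers, each receives P + 12 per unit sold, so supply becomes Qs = 2.5(P + 12) + 95.5.
Solving gives Q = 293 with consumers paying $67 and sellers receiving $79 (the $12 wedge).

Consumers pay $67; sellers receive $79; quantity = 293.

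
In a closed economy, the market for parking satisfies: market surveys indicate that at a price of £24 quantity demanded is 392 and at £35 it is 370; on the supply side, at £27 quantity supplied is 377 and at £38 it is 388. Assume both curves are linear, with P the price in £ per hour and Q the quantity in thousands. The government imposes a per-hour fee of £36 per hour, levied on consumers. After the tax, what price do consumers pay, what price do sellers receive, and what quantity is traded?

Demand slope: (370 − 392)/(35 − 24) = -2, so Qd = 440 − 2P.
Supply slope: (388 − 377)/(38 − 27) = 1, so Qs = P + 350.
Without the tax, 440 − 2P = P + 350 gives 3P = 90, so P* = £30 and Q* = 380.
With the tax collected from consumers, demand (in seller-price terms) shifts: Qd = 440 − 2(P + 36).
Solving gives Q = 356 with consumers paying £42 and sellers receiving £6 (the £36 wedge).

Consumers pay £42; sellers receive £6; quantity = 356.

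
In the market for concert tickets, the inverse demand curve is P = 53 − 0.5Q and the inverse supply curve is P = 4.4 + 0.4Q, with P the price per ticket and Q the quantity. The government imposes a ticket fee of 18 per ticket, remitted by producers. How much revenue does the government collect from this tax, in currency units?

Inverting to Q(P) form: Qd = 106 − 2P; Qs = 2.5P − 11.
Without the tax, 106 − 2P = 2.5P − 11 gives 4.5P = 117, so P* = 26 and Q* = 54.
With the tax collected from producers, supply shifts: Qs = 2.5(P − 18) − 11.
New equilibrium: buyers pay 36, producers receive 18, Q = 34. (Wedge: Pb − Ps = 18.)
Revenue = t · Q = 18 · 34 = 612.

Tax revenue = 612.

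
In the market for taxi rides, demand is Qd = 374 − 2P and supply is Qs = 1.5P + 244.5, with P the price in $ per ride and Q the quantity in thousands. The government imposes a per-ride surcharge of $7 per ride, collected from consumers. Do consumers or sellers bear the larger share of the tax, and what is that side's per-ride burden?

Without the tax, 374 − 2P = 1.5P + 244.5 gives 3.5P = 129.5, so P* = $37 and Q* = 300.
With the tax collected from consumers, demand (in seller-price terms) shifts: Qd = 374 − 2(P + 7).
Solving gives Q = 294 with consumers paying $40 and sellers receiving $33 (the $7 wedge).
Per-ride burden: consumers $3, sellers $4.
Sellers take the larger share because supply is less price-elastic here (demand slope 2 vs supply slope 1.5).
The less price-elastic side of the market bears the larger share of a per-unit tax.

Sellers bear the larger share: $4 per ride.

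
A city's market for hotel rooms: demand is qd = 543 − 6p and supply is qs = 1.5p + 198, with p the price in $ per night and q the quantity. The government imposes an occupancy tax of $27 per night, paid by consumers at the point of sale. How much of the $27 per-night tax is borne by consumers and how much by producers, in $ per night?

Consumers bear $5.4 per night; producers bear $21.6 per night.

Without the tax, 543 − 6p = 1.5p + 198 gives 7.5p = 345, so p* = $46 and q* = 267.
With the tax collected from consumers, demand (in seller-price terms) shifts: qd = 543 − 6(p + 27).
Solving gives q = 234.6 with consumers paying $51.4 and producers receiving $24.4 (the $27 wedge).
Burden on consumers: $5.4; on producers: $21.6. (They sum to $27.)
The less price-elastic side of the market bears the larger share of a per-unit tax.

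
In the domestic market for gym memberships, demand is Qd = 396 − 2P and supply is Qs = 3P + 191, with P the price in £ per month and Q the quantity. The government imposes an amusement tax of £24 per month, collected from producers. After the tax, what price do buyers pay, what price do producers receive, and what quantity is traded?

Before the tax: set 396 − 2P = 3P + 191 → P* = £41, Q* = 314.
With the tax collected from producers, supply shifts: Qs = 3(P − 24) + 191.
New equilibrium: buyers pay £55.4, producers receive £31.4, Q = 285.2. (Wedge: Pb − Ps = 24.)
The less price-elastic side of the market bears the larger share of a per-unit tax.

Buyers pay £55.4; producers receive £31.4; quantity = 285.2.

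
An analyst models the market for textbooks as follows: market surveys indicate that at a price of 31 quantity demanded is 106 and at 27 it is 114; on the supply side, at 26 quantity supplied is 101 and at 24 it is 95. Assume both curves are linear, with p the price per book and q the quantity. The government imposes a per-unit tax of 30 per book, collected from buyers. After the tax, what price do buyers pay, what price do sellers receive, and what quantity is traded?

Buyers pay 47; sellers receive 17; quantity = 74.

Demand slope: (114 − 106)/(27 − 31) = -2, so qd = 168 − 2p.
Supply slope: (95 − 101)/(24 − 26) = 3, so qs = 3p + 23.
Before the tax: set 168 − 2p = 3p + 23 → p* = 29, q* = 110.
With the tax collected from buyers, demand (in seller-price terms) shifts: qd = 168 − 2(p + 30).
Solving gives q = 74 with buyers paying 47 and sellers receiving 17 (the 30 wedge).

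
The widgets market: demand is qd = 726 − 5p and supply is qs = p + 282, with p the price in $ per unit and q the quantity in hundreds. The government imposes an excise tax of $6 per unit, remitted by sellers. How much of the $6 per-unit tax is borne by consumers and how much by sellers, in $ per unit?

Consumers bear $1 per unit; sellers bear $5 per unit.

Before the tax: set 726 − 5p = p + 282 → p* = $74, q* = 356.
With the tax collected from sellers, supply shifts: qs = (p − 6) + 282.
Solving gives q = 351 with consumers paying $75 and sellers receiving $69 (the $6 wedge).
Burden on consumers: $1; on sellers: $5. (They sum to $6.)
The less price-elastic side of the market bears the larger share of a per-unit tax.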